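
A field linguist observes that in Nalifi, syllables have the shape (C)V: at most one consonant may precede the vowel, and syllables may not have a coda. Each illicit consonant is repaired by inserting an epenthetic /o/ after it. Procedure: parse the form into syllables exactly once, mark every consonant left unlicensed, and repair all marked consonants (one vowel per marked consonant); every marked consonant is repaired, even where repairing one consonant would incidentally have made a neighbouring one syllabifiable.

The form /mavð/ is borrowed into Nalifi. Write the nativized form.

Syllabifying with onset maximization leaves /v/, /ð/ stranded (no codas are permitted; onsets are limited to one consonant).
Epenthesis after each stranded consonant: /v/ → /vo/, /ð/ → /ðo/.

mavoðo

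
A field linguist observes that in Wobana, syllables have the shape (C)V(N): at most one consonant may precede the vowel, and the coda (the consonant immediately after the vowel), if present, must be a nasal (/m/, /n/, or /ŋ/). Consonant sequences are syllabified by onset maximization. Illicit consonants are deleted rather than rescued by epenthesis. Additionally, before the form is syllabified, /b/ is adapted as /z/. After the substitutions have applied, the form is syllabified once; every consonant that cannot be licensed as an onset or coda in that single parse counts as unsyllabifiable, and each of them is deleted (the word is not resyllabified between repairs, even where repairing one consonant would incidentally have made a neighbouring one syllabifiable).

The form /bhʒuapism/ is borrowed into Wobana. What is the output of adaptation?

Substitution: /b/ → /z/, giving /zhʒuapism/.
Under (C)V(N), the unsyllabifiable consonants are /z/, /h/, /s/, /m/ (only a nasal (/m/, /n/, or /ŋ/) is licensed in coda position; onsets are limited to one consonant).
Each unlicensed consonant is deleted: /z/, /h/, /s/, /m/.

ʒuapi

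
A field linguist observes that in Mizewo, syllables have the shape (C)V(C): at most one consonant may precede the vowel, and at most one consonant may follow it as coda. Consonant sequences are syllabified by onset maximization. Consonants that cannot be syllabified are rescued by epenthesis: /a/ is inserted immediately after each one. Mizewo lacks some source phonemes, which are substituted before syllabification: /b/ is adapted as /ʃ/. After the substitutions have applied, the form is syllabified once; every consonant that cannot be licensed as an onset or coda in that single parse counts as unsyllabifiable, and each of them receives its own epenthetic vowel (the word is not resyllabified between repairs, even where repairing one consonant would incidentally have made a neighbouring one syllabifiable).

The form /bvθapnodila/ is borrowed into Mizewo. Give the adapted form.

ʃavaθapnodila

Substitution: /b/ → /ʃ/, giving /ʃvθapnodila/.
Under (C)V(C), the unsyllabifiable consonants are /ʃ/, /v/ (at most one coda consonant is licensed; onsets are limited to one consonant).
Inserting the epenthetic vowel yields /ʃ/ → /ʃa/, /v/ → /va/.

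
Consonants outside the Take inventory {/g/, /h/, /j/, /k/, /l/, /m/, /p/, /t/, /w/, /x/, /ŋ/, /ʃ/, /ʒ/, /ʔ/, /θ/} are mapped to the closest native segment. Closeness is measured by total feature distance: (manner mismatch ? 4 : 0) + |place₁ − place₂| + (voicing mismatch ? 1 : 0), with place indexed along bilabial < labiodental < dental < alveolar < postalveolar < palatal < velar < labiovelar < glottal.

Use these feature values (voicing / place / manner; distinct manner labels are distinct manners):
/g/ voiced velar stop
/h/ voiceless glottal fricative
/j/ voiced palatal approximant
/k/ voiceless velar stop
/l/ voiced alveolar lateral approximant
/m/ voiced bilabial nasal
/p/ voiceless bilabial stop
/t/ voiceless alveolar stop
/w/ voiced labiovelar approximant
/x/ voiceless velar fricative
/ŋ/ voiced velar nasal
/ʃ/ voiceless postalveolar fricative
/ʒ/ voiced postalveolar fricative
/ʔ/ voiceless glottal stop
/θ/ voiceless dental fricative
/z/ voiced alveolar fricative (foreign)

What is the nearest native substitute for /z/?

/ʒ/ is closest: same manner (fricative), place distance 1 (alveolar→postalveolar), same voicing; total 1. Next closest is /ʃ/ at distance 2.

ʒ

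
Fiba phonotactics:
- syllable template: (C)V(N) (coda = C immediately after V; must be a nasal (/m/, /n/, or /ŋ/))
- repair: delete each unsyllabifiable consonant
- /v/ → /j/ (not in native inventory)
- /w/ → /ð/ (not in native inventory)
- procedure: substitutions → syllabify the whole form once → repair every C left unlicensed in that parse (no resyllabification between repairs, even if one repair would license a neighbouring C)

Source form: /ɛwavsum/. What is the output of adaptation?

ɛðasum

Substitution: /w/ → /ð/, /v/ → /j/, giving /ɛðajsum/.
Syllabifying with onset maximization leaves /j/ stranded (only a nasal (/m/, /n/, or /ŋ/) is licensed in coda position; onsets are limited to one consonant).
Deletion applies to /j/.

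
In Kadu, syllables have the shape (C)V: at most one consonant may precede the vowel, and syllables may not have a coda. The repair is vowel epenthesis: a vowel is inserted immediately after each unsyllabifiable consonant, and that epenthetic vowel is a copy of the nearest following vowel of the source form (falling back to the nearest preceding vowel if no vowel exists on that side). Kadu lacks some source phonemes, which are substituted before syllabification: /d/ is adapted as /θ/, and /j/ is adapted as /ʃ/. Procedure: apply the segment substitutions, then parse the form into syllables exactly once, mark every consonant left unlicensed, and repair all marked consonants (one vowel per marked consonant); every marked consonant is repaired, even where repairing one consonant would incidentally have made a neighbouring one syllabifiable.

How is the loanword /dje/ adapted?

Substitution: /d/ → /θ/, /j/ → /ʃ/, giving /θʃe/.
The consonants /θ/ cannot be parsed into a legal (C)V syllable (no codas are permitted; onsets are limited to one consonant).
Each unlicensed consonant becomes the onset of a new syllable: /θ/ → /θe/.

θeʃe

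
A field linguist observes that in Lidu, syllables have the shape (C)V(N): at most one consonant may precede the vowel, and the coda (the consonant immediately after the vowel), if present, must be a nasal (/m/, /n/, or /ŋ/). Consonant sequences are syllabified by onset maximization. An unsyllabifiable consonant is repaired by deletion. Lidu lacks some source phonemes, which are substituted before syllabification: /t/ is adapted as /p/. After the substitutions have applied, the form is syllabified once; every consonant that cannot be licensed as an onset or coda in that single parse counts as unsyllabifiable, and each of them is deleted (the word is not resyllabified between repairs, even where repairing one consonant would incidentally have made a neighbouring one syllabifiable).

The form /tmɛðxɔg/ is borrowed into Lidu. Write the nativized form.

Substitution: /t/ → /p/, giving /pmɛðxɔg/.
Syllabifying with onset maximization leaves /p/, /ð/, /g/ stranded (only a nasal (/m/, /n/, or /ŋ/) is licensed in coda position; onsets are limited to one consonant).
Deletion applies to /p/, /ð/, /g/.

mɛxɔ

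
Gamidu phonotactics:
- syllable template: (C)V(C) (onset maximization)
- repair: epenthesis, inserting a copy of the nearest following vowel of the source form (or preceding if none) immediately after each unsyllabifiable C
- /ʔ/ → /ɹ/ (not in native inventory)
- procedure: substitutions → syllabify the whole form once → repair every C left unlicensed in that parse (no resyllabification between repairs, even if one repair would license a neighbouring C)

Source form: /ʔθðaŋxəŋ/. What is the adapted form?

ɹaθaðaŋxəŋ

Substitution: /ʔ/ → /ɹ/, giving /ɹθðaŋxəŋ/.
Under (C)V(C), the unsyllabifiable consonants are /ɹ/, /θ/ (at most one coda consonant is licensed; onsets are limited to one consonant).
Inserting the epenthetic vowel yields /ɹ/ → /ɹa/, /θ/ → /θa/.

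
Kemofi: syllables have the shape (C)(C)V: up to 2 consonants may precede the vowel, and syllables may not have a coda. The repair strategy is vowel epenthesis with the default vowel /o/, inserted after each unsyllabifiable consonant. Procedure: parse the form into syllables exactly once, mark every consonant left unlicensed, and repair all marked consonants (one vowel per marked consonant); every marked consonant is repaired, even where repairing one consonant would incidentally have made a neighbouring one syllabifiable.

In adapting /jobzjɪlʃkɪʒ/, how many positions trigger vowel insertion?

The unsyllabifiable consonants are /b/, /l/, /ʒ/; each receives one epenthetic vowel.

3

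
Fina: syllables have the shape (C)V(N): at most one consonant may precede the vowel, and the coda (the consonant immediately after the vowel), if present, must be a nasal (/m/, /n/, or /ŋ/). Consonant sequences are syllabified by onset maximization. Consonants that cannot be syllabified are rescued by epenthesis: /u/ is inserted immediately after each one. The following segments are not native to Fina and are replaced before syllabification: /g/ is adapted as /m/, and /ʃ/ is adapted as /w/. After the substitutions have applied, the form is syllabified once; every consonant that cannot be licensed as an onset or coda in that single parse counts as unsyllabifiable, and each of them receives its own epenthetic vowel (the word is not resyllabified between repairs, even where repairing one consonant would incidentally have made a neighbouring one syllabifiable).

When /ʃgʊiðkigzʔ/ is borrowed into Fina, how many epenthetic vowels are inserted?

4

After substitution the input is /wmʊiðkimzʔ/.
The unsyllabifiable consonants are /w/, /ð/, /z/, /ʔ/; each receives one epenthetic vowel.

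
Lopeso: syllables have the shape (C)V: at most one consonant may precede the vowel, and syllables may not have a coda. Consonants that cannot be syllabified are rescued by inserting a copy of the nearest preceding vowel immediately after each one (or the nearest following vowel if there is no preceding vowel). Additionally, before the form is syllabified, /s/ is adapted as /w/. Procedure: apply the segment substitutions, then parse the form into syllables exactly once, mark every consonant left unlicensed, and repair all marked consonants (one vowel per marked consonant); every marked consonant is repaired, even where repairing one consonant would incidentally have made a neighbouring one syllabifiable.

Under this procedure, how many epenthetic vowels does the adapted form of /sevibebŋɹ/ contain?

After substitution the input is /wevibebŋɹ/.
The unsyllabifiable consonants are /b/, /ŋ/, /ɹ/; each receives one epenthetic vowel.

3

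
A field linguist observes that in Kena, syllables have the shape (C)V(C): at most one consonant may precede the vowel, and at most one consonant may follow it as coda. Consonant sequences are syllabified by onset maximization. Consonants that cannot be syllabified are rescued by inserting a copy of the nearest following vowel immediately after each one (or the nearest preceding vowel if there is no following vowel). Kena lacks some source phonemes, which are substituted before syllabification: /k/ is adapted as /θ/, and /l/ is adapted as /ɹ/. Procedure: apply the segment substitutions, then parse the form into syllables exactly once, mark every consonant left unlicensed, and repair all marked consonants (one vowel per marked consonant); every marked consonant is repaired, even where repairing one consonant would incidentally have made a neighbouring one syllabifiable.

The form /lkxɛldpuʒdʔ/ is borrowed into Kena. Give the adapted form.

ɹɛθɛxɛɹdupuʒduʔu

Substitution: /l/ → /ɹ/, /k/ → /θ/, giving /ɹθxɛɹdpuʒdʔ/.
The consonants /ɹ/, /θ/, /d/, /d/, /ʔ/ cannot be parsed into a legal (C)V(C) syllable (at most one coda consonant is licensed; onsets are limited to one consonant).
Each unlicensed consonant becomes the onset of a new syllable: /ɹ/ → /ɹɛ/, /θ/ → /θɛ/, /d/ → /du/, /d/ → /du/, /ʔ/ → /ʔu/.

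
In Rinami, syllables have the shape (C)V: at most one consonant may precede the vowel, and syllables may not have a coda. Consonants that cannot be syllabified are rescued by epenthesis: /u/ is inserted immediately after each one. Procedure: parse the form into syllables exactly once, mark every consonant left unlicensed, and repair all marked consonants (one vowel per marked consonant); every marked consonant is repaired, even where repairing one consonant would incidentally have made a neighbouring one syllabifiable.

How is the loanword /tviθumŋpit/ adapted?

tuviθumuŋupitu

Syllabifying with onset maximization leaves /t/, /m/, /ŋ/, /t/ stranded (no codas are permitted; onsets are limited to one consonant).
Epenthesis after each stranded consonant: /t/ → /tu/, /m/ → /mu/, /ŋ/ → /ŋu/, /t/ → /tu/.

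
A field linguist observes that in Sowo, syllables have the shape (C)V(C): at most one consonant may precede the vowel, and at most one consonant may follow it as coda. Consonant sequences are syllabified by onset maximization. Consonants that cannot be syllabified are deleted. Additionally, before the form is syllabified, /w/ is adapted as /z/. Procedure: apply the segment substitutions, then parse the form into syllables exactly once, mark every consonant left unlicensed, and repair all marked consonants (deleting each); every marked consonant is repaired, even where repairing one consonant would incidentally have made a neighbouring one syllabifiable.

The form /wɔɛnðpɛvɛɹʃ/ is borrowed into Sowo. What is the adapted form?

zɔɛnpɛvɛɹ

Substitution: /w/ → /z/, giving /zɔɛnðpɛvɛɹʃ/.
Under (C)V(C), the unsyllabifiable consonants are /ð/, /ʃ/ (at most one coda consonant is licensed; onsets are limited to one consonant).
Deleting the stranded consonants removes /ð/, /ʃ/.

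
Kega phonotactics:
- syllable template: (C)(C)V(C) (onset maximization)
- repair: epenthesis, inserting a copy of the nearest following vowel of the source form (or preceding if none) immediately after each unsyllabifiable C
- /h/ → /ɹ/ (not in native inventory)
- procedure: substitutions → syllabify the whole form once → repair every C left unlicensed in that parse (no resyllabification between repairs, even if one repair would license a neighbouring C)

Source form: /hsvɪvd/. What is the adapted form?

Substitution: /h/ → /ɹ/, giving /ɹsvɪvd/.
Under (C)(C)V(C), the unsyllabifiable consonants are /ɹ/, /d/ (at most one coda consonant is licensed; onsets may contain at most 2 consonants).
Each unlicensed consonant becomes the onset of a new syllable: /ɹ/ → /ɹɪ/, /d/ → /dɪ/.

ɹɪsvɪvdɪ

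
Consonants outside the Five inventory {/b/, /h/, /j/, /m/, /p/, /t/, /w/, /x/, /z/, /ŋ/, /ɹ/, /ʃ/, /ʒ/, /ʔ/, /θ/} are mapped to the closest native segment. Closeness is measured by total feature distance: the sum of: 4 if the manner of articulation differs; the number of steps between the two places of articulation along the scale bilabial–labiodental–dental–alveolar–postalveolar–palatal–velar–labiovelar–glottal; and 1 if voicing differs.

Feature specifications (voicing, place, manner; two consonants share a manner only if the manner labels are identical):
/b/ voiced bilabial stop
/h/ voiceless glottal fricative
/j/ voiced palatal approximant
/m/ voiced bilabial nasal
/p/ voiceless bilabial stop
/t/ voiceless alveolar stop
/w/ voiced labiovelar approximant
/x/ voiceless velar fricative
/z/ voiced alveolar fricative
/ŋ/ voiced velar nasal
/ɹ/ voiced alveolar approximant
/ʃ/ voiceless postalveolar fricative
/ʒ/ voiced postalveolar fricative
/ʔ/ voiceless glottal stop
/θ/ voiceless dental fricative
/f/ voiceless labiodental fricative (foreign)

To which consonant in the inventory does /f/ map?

θ

/θ/ is closest: same manner (fricative), place distance 1 (labiodental→dental), same voicing; total 1. Next closest is /z/ at distance 3.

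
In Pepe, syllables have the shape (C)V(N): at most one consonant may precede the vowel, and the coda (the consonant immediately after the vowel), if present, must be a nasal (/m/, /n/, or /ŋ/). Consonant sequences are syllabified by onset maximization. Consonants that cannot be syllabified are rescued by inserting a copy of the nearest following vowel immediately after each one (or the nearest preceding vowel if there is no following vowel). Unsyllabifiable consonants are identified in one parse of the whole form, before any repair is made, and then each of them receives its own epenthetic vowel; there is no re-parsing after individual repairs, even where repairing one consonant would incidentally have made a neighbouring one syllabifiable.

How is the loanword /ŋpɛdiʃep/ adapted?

The consonants /ŋ/, /p/ cannot be parsed into a legal (C)V(N) syllable (only a nasal (/m/, /n/, or /ŋ/) is licensed in coda position; onsets are limited to one consonant).
Each unlicensed consonant becomes the onset of a new syllable: /ŋ/ → /ŋɛ/, /p/ → /pe/.

ŋɛpɛdiʃepe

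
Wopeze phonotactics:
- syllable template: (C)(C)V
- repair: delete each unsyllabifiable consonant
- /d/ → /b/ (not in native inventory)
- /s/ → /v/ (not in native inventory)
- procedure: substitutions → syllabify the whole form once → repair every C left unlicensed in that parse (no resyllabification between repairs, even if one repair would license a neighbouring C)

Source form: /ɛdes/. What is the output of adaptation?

Substitution: /d/ → /b/, /s/ → /v/, giving /ɛbev/.
Syllabifying with onset maximization leaves /v/ stranded (no codas are permitted; onsets may contain at most 2 consonants).
Each unlicensed consonant is deleted: /v/.

ɛbe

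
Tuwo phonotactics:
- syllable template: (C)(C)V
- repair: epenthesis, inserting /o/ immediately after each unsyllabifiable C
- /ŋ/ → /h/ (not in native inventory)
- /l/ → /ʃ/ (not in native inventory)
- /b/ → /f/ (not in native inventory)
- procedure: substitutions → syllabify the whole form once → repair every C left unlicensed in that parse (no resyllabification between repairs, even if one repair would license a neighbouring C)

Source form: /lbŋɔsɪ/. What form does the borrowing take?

Substitution: /l/ → /ʃ/, /b/ → /f/, /ŋ/ → /h/, giving /ʃfhɔsɪ/.
Under (C)(C)V, the unsyllabifiable consonants are /ʃ/ (no codas are permitted; onsets may contain at most 2 consonants).
Each unlicensed consonant becomes the onset of a new syllable: /ʃ/ → /ʃo/.

ʃofhɔsɪ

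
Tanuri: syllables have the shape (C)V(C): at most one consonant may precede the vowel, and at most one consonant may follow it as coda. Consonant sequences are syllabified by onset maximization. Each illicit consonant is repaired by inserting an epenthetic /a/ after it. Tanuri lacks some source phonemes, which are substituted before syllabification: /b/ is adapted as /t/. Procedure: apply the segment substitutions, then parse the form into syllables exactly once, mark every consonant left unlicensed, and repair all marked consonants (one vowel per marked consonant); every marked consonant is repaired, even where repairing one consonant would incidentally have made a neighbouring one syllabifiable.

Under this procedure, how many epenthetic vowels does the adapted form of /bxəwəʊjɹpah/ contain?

After substitution the input is /txəwəʊjɹpah/.
The unsyllabifiable consonants are /t/, /ɹ/; each receives one epenthetic vowel.

2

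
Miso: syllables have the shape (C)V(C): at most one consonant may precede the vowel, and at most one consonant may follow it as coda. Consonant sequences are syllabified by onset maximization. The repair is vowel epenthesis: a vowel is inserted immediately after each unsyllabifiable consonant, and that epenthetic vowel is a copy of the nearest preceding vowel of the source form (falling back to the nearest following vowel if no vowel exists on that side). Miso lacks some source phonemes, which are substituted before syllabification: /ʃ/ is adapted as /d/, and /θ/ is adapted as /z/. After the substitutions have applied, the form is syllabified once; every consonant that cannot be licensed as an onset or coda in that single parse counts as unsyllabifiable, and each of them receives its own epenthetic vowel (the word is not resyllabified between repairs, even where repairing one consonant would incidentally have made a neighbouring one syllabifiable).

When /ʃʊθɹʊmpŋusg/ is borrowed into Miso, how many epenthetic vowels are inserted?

2

After substitution the input is /dʊzɹʊmpŋusg/.
The unsyllabifiable consonants are /p/, /g/; each receives one epenthetic vowel.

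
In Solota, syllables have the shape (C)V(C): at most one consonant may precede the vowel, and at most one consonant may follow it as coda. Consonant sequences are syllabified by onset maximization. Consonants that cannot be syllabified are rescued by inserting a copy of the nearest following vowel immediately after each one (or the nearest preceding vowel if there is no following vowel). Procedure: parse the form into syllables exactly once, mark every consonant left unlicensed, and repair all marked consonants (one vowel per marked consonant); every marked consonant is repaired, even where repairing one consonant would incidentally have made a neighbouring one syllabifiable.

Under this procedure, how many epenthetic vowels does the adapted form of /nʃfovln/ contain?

4

The unsyllabifiable consonants are /n/, /ʃ/, /l/, /n/; each receives one epenthetic vowel.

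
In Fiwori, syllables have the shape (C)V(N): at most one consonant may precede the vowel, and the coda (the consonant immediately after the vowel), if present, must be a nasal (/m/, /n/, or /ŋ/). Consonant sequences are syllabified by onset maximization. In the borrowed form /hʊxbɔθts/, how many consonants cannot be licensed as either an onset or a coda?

The consonants /x/, /θ/, /t/, /s/ cannot be parsed into a legal (C)V(N) syllable (only a nasal (/m/, /n/, or /ŋ/) is licensed in coda position; onsets are limited to one consonant).

4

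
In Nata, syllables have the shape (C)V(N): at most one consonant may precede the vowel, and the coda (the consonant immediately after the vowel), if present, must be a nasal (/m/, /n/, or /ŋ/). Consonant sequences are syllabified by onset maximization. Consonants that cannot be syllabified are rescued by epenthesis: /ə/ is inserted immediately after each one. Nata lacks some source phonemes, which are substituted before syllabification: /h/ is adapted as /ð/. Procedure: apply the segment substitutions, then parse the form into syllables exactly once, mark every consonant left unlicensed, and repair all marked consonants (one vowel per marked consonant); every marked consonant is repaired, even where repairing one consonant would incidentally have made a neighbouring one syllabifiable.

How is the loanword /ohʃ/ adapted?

oðəʃə

Substitution: /h/ → /ð/, giving /oðʃ/.
Syllabifying with onset maximization leaves /ð/, /ʃ/ stranded (only a nasal (/m/, /n/, or /ŋ/) is licensed in coda position; onsets are limited to one consonant).
Inserting the epenthetic vowel yields /ð/ → /ðə/, /ʃ/ → /ʃə/.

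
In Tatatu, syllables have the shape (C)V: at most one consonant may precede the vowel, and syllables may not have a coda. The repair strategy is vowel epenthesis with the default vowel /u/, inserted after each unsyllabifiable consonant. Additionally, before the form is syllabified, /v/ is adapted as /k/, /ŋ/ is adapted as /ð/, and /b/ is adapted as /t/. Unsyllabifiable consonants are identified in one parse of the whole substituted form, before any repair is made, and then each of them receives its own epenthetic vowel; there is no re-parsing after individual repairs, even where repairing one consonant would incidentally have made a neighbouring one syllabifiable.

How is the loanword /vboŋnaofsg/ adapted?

Substitution: /v/ → /k/, /b/ → /t/, /ŋ/ → /ð/, giving /ktoðnaofsg/.
Syllabifying with onset maximization leaves /k/, /ð/, /f/, /s/, /g/ stranded (no codas are permitted; onsets are limited to one consonant).
Inserting the epenthetic vowel yields /k/ → /ku/, /ð/ → /ðu/, /f/ → /fu/, /s/ → /su/, /g/ → /gu/.

kutoðunaofusugu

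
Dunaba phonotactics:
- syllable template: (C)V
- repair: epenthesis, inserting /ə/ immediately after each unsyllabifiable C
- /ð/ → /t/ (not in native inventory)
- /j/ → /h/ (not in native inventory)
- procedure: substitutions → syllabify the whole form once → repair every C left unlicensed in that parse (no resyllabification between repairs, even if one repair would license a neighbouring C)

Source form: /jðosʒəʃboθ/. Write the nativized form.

hətosəʒəʃəboθə

Substitution: /j/ → /h/, /ð/ → /t/, giving /htosʒəʃboθ/.
The consonants /h/, /s/, /ʃ/, /θ/ cannot be parsed into a legal (C)V syllable (no codas are permitted; onsets are limited to one consonant).
Epenthesis after each stranded consonant: /h/ → /hə/, /s/ → /sə/, /ʃ/ → /ʃə/, /θ/ → /θə/.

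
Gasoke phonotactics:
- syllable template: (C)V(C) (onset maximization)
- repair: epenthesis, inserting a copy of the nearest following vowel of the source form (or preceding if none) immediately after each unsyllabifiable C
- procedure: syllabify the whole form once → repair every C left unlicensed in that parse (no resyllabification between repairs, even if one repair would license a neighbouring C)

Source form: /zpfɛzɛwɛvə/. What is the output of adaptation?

The consonants /z/, /p/ cannot be parsed into a legal (C)V(C) syllable (at most one coda consonant is licensed; onsets are limited to one consonant).
Inserting the epenthetic vowel yields /z/ → /zɛ/, /p/ → /pɛ/.

zɛpɛfɛzɛwɛvə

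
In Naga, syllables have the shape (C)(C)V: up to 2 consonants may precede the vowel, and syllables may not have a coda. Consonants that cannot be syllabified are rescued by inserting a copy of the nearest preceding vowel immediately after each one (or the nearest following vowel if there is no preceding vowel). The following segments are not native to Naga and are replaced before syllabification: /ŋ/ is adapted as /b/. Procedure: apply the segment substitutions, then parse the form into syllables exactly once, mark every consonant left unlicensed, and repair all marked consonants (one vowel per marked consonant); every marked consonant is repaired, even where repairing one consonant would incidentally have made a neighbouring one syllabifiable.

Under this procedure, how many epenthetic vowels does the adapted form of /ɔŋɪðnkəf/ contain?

2

After substitution the input is /ɔbɪðnkəf/.
The unsyllabifiable consonants are /ð/, /f/; each receives one epenthetic vowel.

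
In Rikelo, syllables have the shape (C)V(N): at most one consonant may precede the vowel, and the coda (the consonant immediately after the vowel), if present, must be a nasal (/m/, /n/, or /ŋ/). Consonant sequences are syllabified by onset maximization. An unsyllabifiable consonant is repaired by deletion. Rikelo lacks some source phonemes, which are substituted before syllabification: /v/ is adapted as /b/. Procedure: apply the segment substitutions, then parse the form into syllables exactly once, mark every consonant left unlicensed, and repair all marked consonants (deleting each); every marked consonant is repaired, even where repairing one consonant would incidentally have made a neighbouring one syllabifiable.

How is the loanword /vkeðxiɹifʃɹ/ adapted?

Substitution: /v/ → /b/, giving /bkeðxiɹifʃɹ/.
Syllabifying with onset maximization leaves /b/, /ð/, /f/, /ʃ/, /ɹ/ stranded (only a nasal (/m/, /n/, or /ŋ/) is licensed in coda position; onsets are limited to one consonant).
Each unlicensed consonant is deleted: /b/, /ð/, /f/, /ʃ/, /ɹ/.

kexiɹi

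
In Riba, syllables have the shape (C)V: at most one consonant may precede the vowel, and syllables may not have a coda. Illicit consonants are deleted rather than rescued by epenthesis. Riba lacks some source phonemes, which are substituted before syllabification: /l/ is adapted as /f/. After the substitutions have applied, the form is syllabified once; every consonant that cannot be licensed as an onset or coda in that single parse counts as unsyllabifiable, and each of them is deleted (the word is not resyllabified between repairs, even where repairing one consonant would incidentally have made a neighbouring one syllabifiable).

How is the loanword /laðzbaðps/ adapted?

Substitution: /l/ → /f/, giving /faðzbaðps/.
Under (C)V, the unsyllabifiable consonants are /ð/, /z/, /ð/, /p/, /s/ (no codas are permitted; onsets are limited to one consonant).
Deleting the stranded consonants removes /ð/, /z/, /ð/, /p/, /s/.

faba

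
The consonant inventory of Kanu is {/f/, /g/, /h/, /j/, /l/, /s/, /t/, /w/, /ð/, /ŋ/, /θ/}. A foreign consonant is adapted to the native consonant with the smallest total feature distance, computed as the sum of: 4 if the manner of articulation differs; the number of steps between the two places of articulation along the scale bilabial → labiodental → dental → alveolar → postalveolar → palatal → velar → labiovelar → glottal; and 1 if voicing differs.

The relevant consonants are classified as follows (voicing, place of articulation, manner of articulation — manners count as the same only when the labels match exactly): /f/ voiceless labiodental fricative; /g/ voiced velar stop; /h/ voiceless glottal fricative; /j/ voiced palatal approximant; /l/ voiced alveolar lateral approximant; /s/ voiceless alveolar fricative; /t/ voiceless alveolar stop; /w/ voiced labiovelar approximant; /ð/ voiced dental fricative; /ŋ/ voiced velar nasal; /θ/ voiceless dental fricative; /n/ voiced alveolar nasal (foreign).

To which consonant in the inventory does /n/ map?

/ŋ/ is closest: same manner (nasal), place distance 3 (alveolar→velar), same voicing; total 3. Next closest is /l/ at distance 4.

ŋ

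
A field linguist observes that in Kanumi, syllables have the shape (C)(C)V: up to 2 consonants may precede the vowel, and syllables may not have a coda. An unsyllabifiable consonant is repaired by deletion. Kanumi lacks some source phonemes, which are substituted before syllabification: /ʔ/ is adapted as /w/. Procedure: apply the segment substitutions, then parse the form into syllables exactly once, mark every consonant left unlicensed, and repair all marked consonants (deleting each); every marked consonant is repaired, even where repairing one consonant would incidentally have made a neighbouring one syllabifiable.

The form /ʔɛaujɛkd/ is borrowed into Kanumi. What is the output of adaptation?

wɛaujɛ

Substitution: /ʔ/ → /w/, giving /wɛaujɛkd/.
Syllabifying with onset maximization leaves /k/, /d/ stranded (no codas are permitted; onsets may contain at most 2 consonants).
Deleting the stranded consonants removes /k/, /d/.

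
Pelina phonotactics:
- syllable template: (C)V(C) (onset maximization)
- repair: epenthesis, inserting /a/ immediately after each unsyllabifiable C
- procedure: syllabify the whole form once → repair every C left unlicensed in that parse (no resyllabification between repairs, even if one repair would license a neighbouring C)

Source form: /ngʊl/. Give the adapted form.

nagʊl

Syllabifying with onset maximization leaves /n/ stranded (at most one coda consonant is licensed; onsets are limited to one consonant).
Epenthesis after each stranded consonant: /n/ → /na/.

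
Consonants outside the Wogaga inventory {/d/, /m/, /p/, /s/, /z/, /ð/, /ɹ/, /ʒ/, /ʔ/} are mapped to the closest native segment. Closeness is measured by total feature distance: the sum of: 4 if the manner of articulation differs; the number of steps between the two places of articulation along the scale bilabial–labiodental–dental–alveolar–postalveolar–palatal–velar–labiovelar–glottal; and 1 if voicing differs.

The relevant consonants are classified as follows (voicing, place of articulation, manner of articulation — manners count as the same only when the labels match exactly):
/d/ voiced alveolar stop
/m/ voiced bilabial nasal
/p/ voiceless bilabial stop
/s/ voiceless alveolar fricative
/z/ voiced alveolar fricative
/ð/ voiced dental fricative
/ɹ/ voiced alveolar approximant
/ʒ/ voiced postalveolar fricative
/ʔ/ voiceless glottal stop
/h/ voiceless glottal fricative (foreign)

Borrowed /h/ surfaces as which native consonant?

/ʔ/ is closest: manner differs (fricative→stop, +4), place distance 0 (glottal→glottal), same voicing; total 4. Next closest is /s/ at distance 5.

ʔ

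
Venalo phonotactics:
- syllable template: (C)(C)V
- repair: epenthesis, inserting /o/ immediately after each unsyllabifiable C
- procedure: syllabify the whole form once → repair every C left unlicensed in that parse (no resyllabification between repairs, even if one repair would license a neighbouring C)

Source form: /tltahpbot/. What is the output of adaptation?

toltahopboto

The consonants /t/, /h/, /t/ cannot be parsed into a legal (C)(C)V syllable (no codas are permitted; onsets may contain at most 2 consonants).
Epenthesis after each stranded consonant: /t/ → /to/, /h/ → /ho/, /t/ → /to/.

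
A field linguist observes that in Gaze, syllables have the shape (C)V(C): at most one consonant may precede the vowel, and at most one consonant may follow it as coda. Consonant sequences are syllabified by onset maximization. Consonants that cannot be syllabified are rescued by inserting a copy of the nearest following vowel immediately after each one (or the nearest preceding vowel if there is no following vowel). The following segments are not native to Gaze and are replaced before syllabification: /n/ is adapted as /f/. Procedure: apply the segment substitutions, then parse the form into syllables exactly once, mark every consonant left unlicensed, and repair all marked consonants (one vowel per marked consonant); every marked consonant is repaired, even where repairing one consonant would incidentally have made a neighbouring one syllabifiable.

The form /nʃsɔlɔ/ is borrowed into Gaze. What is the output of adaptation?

Substitution: /n/ → /f/, giving /fʃsɔlɔ/.
The consonants /f/, /ʃ/ cannot be parsed into a legal (C)V(C) syllable (at most one coda consonant is licensed; onsets are limited to one consonant).
Epenthesis after each stranded consonant: /f/ → /fɔ/, /ʃ/ → /ʃɔ/.

fɔʃɔsɔlɔ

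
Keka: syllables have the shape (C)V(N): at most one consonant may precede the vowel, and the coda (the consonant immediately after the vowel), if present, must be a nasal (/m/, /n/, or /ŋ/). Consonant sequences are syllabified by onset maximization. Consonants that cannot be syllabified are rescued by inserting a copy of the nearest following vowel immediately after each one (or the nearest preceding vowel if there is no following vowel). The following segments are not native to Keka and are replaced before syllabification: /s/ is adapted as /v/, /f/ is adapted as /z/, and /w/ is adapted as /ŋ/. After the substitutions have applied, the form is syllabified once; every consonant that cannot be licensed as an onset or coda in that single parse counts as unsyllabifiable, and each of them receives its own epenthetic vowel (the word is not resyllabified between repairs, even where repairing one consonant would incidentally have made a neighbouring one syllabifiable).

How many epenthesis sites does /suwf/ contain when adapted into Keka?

1

After substitution the input is /vuŋz/.
The unsyllabifiable consonants are /z/; each receives one epenthetic vowel.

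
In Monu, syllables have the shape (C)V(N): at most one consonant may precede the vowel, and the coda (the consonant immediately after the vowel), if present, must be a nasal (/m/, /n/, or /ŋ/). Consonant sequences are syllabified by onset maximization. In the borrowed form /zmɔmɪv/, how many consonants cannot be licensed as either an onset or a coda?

Syllabifying with onset maximization leaves /z/, /v/ stranded (only a nasal (/m/, /n/, or /ŋ/) is licensed in coda position; onsets are limited to one consonant).

2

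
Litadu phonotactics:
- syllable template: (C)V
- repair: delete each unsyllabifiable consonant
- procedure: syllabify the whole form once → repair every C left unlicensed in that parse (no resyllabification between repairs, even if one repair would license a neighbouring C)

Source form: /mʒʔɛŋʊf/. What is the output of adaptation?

Syllabifying with onset maximization leaves /m/, /ʒ/, /f/ stranded (no codas are permitted; onsets are limited to one consonant).
Deleting the stranded consonants removes /m/, /ʒ/, /f/.

ʔɛŋʊ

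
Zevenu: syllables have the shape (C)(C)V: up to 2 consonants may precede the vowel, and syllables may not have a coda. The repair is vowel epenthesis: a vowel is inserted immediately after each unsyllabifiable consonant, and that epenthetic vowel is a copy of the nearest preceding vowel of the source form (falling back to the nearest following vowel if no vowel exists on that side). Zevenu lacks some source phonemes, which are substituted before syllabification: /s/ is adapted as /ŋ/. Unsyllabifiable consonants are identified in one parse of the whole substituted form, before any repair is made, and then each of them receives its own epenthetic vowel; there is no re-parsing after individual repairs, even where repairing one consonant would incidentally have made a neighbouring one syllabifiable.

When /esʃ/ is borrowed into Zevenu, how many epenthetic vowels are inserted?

After substitution the input is /eŋʃ/.
The unsyllabifiable consonants are /ŋ/, /ʃ/; each receives one epenthetic vowel.

2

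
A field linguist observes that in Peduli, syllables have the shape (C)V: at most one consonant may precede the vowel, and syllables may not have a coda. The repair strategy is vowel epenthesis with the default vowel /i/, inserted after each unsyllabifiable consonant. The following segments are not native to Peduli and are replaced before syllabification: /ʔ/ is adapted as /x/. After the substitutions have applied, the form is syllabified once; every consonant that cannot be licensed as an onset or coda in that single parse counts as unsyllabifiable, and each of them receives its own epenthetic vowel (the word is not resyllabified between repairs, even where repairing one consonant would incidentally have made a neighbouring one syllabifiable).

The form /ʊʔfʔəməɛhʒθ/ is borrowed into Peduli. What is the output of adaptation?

Substitution: /ʔ/ → /x/, giving /ʊxfxəməɛhʒθ/.
Syllabifying with onset maximization leaves /x/, /f/, /h/, /ʒ/, /θ/ stranded (no codas are permitted; onsets are limited to one consonant).
Each unlicensed consonant becomes the onset of a new syllable: /x/ → /xi/, /f/ → /fi/, /h/ → /hi/, /ʒ/ → /ʒi/, /θ/ → /θi/.

ʊxifixəməɛhiʒiθi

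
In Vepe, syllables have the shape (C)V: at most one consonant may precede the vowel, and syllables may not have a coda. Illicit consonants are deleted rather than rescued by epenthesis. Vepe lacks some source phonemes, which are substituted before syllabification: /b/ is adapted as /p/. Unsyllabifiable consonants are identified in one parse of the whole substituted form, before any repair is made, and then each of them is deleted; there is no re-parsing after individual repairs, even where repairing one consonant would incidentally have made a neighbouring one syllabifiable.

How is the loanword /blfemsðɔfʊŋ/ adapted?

Substitution: /b/ → /p/, giving /plfemsðɔfʊŋ/.
Under (C)V, the unsyllabifiable consonants are /p/, /l/, /m/, /s/, /ŋ/ (no codas are permitted; onsets are limited to one consonant).
Deletion applies to /p/, /l/, /m/, /s/, /ŋ/.

feðɔfʊ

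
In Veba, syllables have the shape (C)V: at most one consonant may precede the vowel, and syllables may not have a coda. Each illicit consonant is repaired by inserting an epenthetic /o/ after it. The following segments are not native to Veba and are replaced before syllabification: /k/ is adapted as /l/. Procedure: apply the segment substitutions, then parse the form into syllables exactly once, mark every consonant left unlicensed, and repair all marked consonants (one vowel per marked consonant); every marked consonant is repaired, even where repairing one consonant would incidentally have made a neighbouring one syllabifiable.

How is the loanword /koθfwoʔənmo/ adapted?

loθofowoʔənomo

Substitution: /k/ → /l/, giving /loθfwoʔənmo/.
The consonants /θ/, /f/, /n/ cannot be parsed into a legal (C)V syllable (no codas are permitted; onsets are limited to one consonant).
Inserting the epenthetic vowel yields /θ/ → /θo/, /f/ → /fo/, /n/ → /no/.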